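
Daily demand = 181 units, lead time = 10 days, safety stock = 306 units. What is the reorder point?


Formula: ROP = (Daily Demand * Lead Time) + Safety Stock
Demand during lead time = 181 * 10 = 1810 units
ROP = 1810 + 306 = 2116 units

2116 units


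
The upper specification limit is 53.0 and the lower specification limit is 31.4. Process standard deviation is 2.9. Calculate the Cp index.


Cp = (53.0 - 31.4) / (6 * 2.9)

1.24


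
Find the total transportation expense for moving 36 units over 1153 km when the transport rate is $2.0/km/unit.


TC = dist * cost * units = 1153 * 2.0 * 36 = $83016.00

$83016.00


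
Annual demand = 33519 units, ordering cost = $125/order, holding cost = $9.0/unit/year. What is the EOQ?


Formula: EOQ = sqrt(2 * D * S / H)
Numerator: 2 * 33519 * 125 = 8379750
2DS/H = 8379750 / 9.0 = 931083.3
EOQ = sqrt(931083.3) = 964.9 units

964.9 units


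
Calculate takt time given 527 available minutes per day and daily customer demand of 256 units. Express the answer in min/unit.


Formula: Takt Time = Available Production Time / Customer Demand
Takt = 527 min/day / 256 units/day
Takt = 2.06 min/unit

2.06 min/unit


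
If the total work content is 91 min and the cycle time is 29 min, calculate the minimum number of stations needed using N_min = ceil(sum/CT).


Formula: N_min = ceil(Sum of Task Times / Cycle Time)
N_min = ceil(91 min / 29 min) = ceil(3.1379)
N_min = 4 stations

4


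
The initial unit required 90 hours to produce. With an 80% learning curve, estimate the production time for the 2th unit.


Formula: T_n = T_1 * (learning_rate)^(log2(n)) where learning_rate = rate/100
Doublings = log2(2) = 1
T_n = 90 * 0.8^1
T_n = 90 * 0.8 = 72.0 hours

72.0 hours


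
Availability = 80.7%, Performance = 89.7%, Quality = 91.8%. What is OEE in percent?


Formula: OEE = Availability * Performance * Quality / 10000
A * P = 80.7% * 89.7% / 100 = 72.39%
OEE = 72.39% * 91.8% / 100 = 66.5%

66.5%


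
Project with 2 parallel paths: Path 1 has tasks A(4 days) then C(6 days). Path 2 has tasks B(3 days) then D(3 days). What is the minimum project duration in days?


Path 1 = 4 + 6 = 10 days
Path 2 = 3 + 3 = 6 days
Duration = max(10, 6) = 10 days

10 days


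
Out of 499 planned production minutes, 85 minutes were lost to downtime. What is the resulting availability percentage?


Formula: Availability = (Planned Time - Downtime) / Planned Time * 100
Uptime = 499 - 85 = 414 min
Availability = 414 / 499 * 100 = 83.0%

83.0%


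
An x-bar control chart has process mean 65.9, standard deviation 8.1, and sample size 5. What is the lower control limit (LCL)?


LCL = 65.9 - 3 * 8.1 / sqrt(5)

55.03


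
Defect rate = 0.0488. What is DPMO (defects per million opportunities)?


DPMO = defect_rate * 1000000 = 0.0488 * 1000000

48800


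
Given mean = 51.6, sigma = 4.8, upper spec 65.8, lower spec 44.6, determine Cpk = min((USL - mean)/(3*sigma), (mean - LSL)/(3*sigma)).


Cpu = (65.8 - 51.6) / (3 * 4.8) = 0.99
Cpl = (51.6 - 44.6) / (3 * 4.8) = 0.49
Cpk = min(0.99, 0.49) = 0.49

0.49


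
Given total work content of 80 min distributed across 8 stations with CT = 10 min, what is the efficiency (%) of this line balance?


Formula: Efficiency = Sum of Task Times / (N_stations * CT) * 100
Total station capacity = 8 stations * 10 min = 80 min
Efficiency = 80 / 80 * 100 = 100.0%

100.0%


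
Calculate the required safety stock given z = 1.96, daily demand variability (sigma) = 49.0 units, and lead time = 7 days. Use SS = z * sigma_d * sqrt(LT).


Formula: SS = z * sigma_d * sqrt(LT)
sqrt(LT) = sqrt(7) = 2.6458
SS = 1.96 * 49.0 * 2.6458
SS = 254.1 units

254.1 units


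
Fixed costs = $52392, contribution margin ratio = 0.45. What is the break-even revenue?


Formula: BER = Fixed Costs / Contribution Margin Ratio
BER = $52392 / 0.45
BER = $116426.67 (to the nearest cent)

$116426.67


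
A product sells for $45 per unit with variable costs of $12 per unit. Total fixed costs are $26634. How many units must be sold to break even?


Formula: BEQ = Fixed Costs / (Price - Variable Cost)
Contribution margin = $45 - $12 = $33/unit
BEQ = ceil($26634 / $33/unit) = ceil(807.09) = 808 units

808 units


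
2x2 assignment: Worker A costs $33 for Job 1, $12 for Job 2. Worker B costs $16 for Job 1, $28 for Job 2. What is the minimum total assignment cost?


Option 1: A->1 + B->2 = $33 + $28 = $61
Option 2: A->2 + B->1 = $12 + $16 = $28
Min cost = min($61, $28) = $28

$28


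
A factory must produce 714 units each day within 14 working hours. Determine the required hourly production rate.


Formula: Production Rate = Daily Demand / Available Hours
Rate = 714 units/day / 14 hours/day
Rate = 51.0 units/hour

51.0 units/hour


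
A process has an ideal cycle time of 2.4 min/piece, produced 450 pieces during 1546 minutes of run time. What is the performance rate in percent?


Formula: Performance = (Ideal CT * Total Count) / Run Time * 100
Ideal output time = 2.4 * 450 = 1080.0 min
Performance = 1080.0 / 1546 * 100 = 69.9%

69.9%


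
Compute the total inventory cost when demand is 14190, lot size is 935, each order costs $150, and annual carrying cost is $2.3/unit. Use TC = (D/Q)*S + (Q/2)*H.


TC = 14190/935 * 150 + 935/2 * 2.3

$3351.72


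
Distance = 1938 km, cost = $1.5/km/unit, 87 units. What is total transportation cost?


TC = dist * cost * units = 1938 * 1.5 * 87 = $252909.00

$252909.00


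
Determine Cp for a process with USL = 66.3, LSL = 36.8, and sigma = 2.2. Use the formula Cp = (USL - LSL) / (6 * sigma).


Cp = (66.3 - 36.8) / (6 * 2.2)

2.23


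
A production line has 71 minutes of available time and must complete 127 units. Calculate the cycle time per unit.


Formula: CT = Available Time / Number of Units
CT = 71 min / 127 units
CT = 0.56 min/unit

0.56 min/unit


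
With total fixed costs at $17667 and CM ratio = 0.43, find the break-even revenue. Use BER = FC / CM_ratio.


Formula: BER = Fixed Costs / Contribution Margin Ratio
BER = $17667 / 0.43
BER = $41086.05 (to the nearest cent)

$41086.05


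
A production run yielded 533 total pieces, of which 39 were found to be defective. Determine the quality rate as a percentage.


Formula: Quality Rate = Good Pieces / Total Pieces * 100
Good pieces = 533 - 39 = 494
QR = 494 / 533 * 100 = 92.7%

92.7%


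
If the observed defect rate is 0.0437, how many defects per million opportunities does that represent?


DPMO = defect_rate * 1000000 = 0.0437 * 1000000

43700


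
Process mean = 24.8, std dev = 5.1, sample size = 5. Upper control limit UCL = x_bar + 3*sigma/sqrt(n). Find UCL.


UCL = 24.8 + 3 * 5.1 / sqrt(5)

31.64


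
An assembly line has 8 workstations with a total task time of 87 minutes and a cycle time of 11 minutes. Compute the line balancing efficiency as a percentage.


Formula: Efficiency = Sum of Task Times / (N_stations * CT) * 100
Total station capacity = 8 stations * 11 min = 88 min
Efficiency = 87 / 88 * 100 = 98.9%

98.9%


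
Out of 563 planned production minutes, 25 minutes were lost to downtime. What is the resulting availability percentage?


Formula: Availability = (Planned Time - Downtime) / Planned Time * 100
Uptime = 563 - 25 = 538 min
Availability = 538 / 563 * 100 = 95.6%

95.6%


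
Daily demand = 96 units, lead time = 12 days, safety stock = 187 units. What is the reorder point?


Formula: ROP = (Daily Demand * Lead Time) + Safety Stock
Demand during lead time = 96 * 12 = 1152 units
ROP = 1152 + 187 = 1339 units

1339 units


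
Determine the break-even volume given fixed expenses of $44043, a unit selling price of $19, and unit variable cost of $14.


Formula: BEQ = Fixed Costs / (Price - Variable Cost)
Contribution margin = $19 - $14 = $5/unit
BEQ = ceil($44043 / $5/unit) = ceil(8808.6) = 8809 units

8809 units


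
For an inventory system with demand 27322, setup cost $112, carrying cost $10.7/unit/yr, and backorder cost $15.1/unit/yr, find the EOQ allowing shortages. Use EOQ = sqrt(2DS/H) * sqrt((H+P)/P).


Formula: EOQ* = sqrt(2DS/H) * sqrt((H+P)/P)
Base EOQ = sqrt(2*27322*112/10.7) = 756.29 units
Correction = sqrt((10.7+15.1)/15.1) = 1.30714
EOQ* = 756.29 * 1.30714 = 988.6 units

988.6 units


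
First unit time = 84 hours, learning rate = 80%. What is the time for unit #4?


Formula: T_n = T_1 * (learning_rate)^(log2(n)) where learning_rate = rate/100
Doublings = log2(4) = 2
T_n = 84 * 0.8^2
T_n = 84 * 0.64 = 53.8 hours

53.8 hours


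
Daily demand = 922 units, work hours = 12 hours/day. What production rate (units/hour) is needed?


Formula: Production Rate = Daily Demand / Available Hours
Rate = 922 units/day / 12 hours/day
Rate = 76.8 units/hour

76.8 units/hour


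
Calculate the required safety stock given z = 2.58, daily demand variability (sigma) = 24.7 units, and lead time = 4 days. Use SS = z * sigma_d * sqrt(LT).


Formula: SS = z * sigma_d * sqrt(LT)
sqrt(LT) = sqrt(4) = 2.0
SS = 2.58 * 24.7 * 2.0
SS = 127.5 units

127.5 units


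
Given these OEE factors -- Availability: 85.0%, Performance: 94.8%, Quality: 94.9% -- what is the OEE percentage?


Formula: OEE = Availability * Performance * Quality / 10000
A * P = 85.0% * 94.8% / 100 = 80.58%
OEE = 80.58% * 94.9% / 100 = 76.5%

76.5%


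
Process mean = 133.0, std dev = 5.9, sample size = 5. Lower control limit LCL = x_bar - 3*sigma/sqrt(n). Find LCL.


LCL = 133.0 - 3 * 5.9 / sqrt(5)

125.08


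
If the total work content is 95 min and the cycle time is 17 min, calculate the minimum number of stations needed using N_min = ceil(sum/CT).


Formula: N_min = ceil(Sum of Task Times / Cycle Time)
N_min = ceil(95 min / 17 min) = ceil(5.5882)
N_min = 6 stations

6


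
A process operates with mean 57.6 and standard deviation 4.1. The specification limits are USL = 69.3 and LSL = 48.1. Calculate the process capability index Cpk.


Cpu = (69.3 - 57.6) / (3 * 4.1) = 0.95
Cpl = (57.6 - 48.1) / (3 * 4.1) = 0.77
Cpk = min(0.95, 0.77) = 0.77

0.77


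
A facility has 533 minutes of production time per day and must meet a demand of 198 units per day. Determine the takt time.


Formula: Takt Time = Available Production Time / Customer Demand
Takt = 533 min/day / 198 units/day
Takt = 2.69 min/unit

2.69 min/unit


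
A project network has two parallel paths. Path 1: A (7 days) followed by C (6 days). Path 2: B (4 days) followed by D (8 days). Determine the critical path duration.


Path 1 = 7 + 6 = 13 days
Path 2 = 4 + 8 = 12 days
Duration = max(13, 12) = 13 days

13 days


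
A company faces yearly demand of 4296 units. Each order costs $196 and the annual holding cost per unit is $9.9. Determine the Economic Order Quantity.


Formula: EOQ = sqrt(2 * D * S / H)
Numerator: 2 * 4296 * 196 = 1684032
2DS/H = 1684032 / 9.9 = 170104.2
EOQ = sqrt(170104.2) = 412.4 units

412.4 units


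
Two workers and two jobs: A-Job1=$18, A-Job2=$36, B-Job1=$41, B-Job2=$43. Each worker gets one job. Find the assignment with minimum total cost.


Option 1: A->1 + B->2 = $18 + $43 = $61
Option 2: A->2 + B->1 = $36 + $41 = $77
Min cost = min($61, $77) = $61

$61


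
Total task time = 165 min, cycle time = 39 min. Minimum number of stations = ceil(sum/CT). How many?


Formula: N_min = ceil(Sum of Task Times / Cycle Time)
N_min = ceil(165 min / 39 min) = ceil(4.2308)
N_min = 5 stations

5


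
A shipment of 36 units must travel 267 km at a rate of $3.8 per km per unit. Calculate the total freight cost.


TC = dist * cost * units = 267 * 3.8 * 36 = $36525.60

$36525.60


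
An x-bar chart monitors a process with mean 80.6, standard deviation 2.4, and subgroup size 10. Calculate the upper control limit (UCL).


UCL = 80.6 + 3 * 2.4 / sqrt(10)

82.88


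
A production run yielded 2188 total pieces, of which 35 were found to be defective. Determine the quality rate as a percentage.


Formula: Quality Rate = Good Pieces / Total Pieces * 100
Good pieces = 2188 - 35 = 2153
QR = 2153 / 2188 * 100 = 98.4%

98.4%


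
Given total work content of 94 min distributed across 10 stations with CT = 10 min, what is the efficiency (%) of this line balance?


Formula: Efficiency = Sum of Task Times / (N_stations * CT) * 100
Total station capacity = 10 stations * 10 min = 100 min
Efficiency = 94 / 100 * 100 = 94.0%

94.0%


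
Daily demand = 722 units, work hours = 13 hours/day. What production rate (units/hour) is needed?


Formula: Production Rate = Daily Demand / Available Hours
Rate = 722 units/day / 13 hours/day
Rate = 55.5 units/hour

55.5 units/hour


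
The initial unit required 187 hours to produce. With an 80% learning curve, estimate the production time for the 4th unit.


Formula: T_n = T_1 * (learning_rate)^(log2(n)) where learning_rate = rate/100
Doublings = log2(4) = 2
T_n = 187 * 0.8^2
T_n = 187 * 0.64 = 119.7 hours

119.7 hours


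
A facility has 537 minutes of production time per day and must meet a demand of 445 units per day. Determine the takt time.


Formula: Takt Time = Available Production Time / Customer Demand
Takt = 537 min/day / 445 units/day
Takt = 1.21 min/unit

1.21 min/unit


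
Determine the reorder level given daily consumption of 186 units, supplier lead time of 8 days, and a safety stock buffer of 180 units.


Formula: ROP = (Daily Demand * Lead Time) + Safety Stock
Demand during lead time = 186 * 8 = 1488 units
ROP = 1488 + 180 = 1668 units

1668 units


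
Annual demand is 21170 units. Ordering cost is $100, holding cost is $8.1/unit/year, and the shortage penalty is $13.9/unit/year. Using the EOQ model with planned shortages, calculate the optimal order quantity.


Formula: EOQ* = sqrt(2DS/H) * sqrt((H+P)/P)
Base EOQ = sqrt(2*21170*100/8.1) = 722.99 units
Correction = sqrt((8.1+13.9)/13.9) = 1.25807
EOQ* = 722.99 * 1.25807 = 909.6 units

909.6 units


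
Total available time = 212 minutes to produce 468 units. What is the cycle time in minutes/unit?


Formula: CT = Available Time / Number of Units
CT = 212 min / 468 units
CT = 0.45 min/unit

0.45 min/unit


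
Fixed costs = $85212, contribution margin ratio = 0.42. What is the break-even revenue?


Formula: BER = Fixed Costs / Contribution Margin Ratio
BER = $85212 / 0.42
BER = $202885.71 (to the nearest cent)

$202885.71


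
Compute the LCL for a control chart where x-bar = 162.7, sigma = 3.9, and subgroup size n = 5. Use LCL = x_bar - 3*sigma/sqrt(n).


LCL = 162.7 - 3 * 3.9 / sqrt(5)

157.47


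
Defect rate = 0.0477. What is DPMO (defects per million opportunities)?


DPMO = defect_rate * 1000000 = 0.0477 * 1000000

47700


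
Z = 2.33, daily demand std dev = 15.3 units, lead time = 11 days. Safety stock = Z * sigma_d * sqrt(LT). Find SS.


Formula: SS = z * sigma_d * sqrt(LT)
sqrt(LT) = sqrt(11) = 3.3166
SS = 2.33 * 15.3 * 3.3166
SS = 118.2 units

118.2 units


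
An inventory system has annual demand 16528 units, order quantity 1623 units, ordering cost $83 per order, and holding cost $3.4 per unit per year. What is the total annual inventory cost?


TC = 16528/1623 * 83 + 1623/2 * 3.4

$3604.34


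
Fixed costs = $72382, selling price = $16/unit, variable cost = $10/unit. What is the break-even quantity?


Formula: BEQ = Fixed Costs / (Price - Variable Cost)
Contribution margin = $16 - $10 = $6/unit
BEQ = ceil($72382 / $6/unit) = ceil(12063.67) = 12064 units

12064 units


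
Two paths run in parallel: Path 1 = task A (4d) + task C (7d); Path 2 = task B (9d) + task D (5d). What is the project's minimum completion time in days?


Path 1 = 4 + 7 = 11 days
Path 2 = 9 + 5 = 14 days
Duration = max(11, 14) = 14 days

14 days


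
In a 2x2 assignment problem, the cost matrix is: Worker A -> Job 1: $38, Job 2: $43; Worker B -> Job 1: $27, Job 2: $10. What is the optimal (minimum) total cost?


Option 1: A->1 + B->2 = $38 + $10 = $48
Option 2: A->2 + B->1 = $43 + $27 = $70
Min cost = min($48, $70) = $48

$48


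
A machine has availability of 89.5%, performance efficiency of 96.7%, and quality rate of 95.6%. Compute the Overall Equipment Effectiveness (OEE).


Formula: OEE = Availability * Performance * Quality / 10000
A * P = 89.5% * 96.7% / 100 = 86.55%
OEE = 86.55% * 95.6% / 100 = 82.7%

82.7%


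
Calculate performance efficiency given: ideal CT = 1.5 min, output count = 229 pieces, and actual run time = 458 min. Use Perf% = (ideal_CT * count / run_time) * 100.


Formula: Performance = (Ideal CT * Total Count) / Run Time * 100
Ideal output time = 1.5 * 229 = 343.5 min
Performance = 343.5 / 458 * 100 = 75.0%

75.0%


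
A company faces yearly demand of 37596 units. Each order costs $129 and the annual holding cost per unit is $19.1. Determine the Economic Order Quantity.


Formula: EOQ = sqrt(2 * D * S / H)
Numerator: 2 * 37596 * 129 = 9699768
2DS/H = 9699768 / 19.1 = 507841.3
EOQ = sqrt(507841.3) = 712.6 units

712.6 units


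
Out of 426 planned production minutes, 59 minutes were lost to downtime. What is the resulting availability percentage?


Formula: Availability = (Planned Time - Downtime) / Planned Time * 100
Uptime = 426 - 59 = 367 min
Availability = 367 / 426 * 100 = 86.2%

86.2%


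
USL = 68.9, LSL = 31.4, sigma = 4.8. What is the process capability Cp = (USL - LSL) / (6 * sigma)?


Cp = (68.9 - 31.4) / (6 * 4.8)

1.3


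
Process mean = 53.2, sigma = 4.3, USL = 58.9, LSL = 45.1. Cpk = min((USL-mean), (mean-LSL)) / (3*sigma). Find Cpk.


Cpu = (58.9 - 53.2) / (3 * 4.3) = 0.44
Cpl = (53.2 - 45.1) / (3 * 4.3) = 0.63
Cpk = min(0.44, 0.63) = 0.44

0.44


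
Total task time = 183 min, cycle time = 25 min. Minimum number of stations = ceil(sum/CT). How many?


Formula: N_min = ceil(Sum of Task Times / Cycle Time)
N_min = ceil(183 min / 25 min) = ceil(7.32)
N_min = 8 stations

8


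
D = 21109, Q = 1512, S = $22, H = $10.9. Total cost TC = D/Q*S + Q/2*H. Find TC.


TC = 21109/1512 * 22 + 1512/2 * 10.9

$8547.54


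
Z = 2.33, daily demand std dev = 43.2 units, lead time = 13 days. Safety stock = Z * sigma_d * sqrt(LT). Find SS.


Formula: SS = z * sigma_d * sqrt(LT)
sqrt(LT) = sqrt(13) = 3.6056
SS = 2.33 * 43.2 * 3.6056
SS = 362.9 units

362.9 units


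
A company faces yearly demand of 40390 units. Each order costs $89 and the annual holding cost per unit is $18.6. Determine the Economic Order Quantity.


Formula: EOQ = sqrt(2 * D * S / H)
Numerator: 2 * 40390 * 89 = 7189420
2DS/H = 7189420 / 18.6 = 386528.0
EOQ = sqrt(386528.0) = 621.7 units

621.7 units


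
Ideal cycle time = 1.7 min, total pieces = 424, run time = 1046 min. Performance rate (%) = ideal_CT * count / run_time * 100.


Formula: Performance = (Ideal CT * Total Count) / Run Time * 100
Ideal output time = 1.7 * 424 = 720.8 min
Performance = 720.8 / 1046 * 100 = 68.9%

68.9%


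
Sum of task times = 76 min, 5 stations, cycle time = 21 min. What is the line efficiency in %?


Formula: Efficiency = Sum of Task Times / (N_stations * CT) * 100
Total station capacity = 5 stations * 21 min = 105 min
Efficiency = 76 / 105 * 100 = 72.4%

72.4%


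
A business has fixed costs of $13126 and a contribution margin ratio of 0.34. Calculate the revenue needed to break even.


Formula: BER = Fixed Costs / Contribution Margin Ratio
BER = $13126 / 0.34
BER = $38605.88 (to the nearest cent)

$38605.88


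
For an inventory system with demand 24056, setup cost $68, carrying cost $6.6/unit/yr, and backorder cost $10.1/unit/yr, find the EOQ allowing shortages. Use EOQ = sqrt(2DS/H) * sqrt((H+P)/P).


Formula: EOQ* = sqrt(2DS/H) * sqrt((H+P)/P)
Base EOQ = sqrt(2*24056*68/6.6) = 704.06 units
Correction = sqrt((6.6+10.1)/10.1) = 1.28587
EOQ* = 704.06 * 1.28587 = 905.3 units

905.3 units


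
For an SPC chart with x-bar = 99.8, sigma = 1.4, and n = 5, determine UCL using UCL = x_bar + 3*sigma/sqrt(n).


UCL = 99.8 + 3 * 1.4 / sqrt(5)

101.68


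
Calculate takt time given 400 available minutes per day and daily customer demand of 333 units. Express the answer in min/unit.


Formula: Takt Time = Available Production Time / Customer Demand
Takt = 400 min/day / 333 units/day
Takt = 1.2 min/unit

1.2 min/unit


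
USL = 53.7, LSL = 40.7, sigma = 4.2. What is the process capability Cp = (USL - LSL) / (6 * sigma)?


Cp = (53.7 - 40.7) / (6 * 4.2)

0.52


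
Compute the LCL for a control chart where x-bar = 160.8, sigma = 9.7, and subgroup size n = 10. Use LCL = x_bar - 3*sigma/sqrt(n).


LCL = 160.8 - 3 * 9.7 / sqrt(10)

151.6


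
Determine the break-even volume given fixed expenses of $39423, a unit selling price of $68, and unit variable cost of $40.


Formula: BEQ = Fixed Costs / (Price - Variable Cost)
Contribution margin = $68 - $40 = $28/unit
BEQ = ceil($39423 / $28/unit) = ceil(1407.96) = 1408 units

1408 units


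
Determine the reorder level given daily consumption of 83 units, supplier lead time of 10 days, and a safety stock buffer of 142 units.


Formula: ROP = (Daily Demand * Lead Time) + Safety Stock
Demand during lead time = 83 * 10 = 830 units
ROP = 830 + 142 = 972 units

972 units


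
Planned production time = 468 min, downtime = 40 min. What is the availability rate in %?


Formula: Availability = (Planned Time - Downtime) / Planned Time * 100
Uptime = 468 - 40 = 428 min
Availability = 428 / 468 * 100 = 91.5%

91.5%


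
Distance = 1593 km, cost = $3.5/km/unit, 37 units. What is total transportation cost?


TC = dist * cost * units = 1593 * 3.5 * 37 = $206293.50

$206293.50


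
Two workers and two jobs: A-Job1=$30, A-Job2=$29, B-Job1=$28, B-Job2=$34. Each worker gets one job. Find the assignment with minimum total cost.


Option 1: A->1 + B->2 = $30 + $34 = $64
Option 2: A->2 + B->1 = $29 + $28 = $57
Min cost = min($64, $57) = $57

$57


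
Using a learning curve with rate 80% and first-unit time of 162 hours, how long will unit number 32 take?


Formula: T_n = T_1 * (learning_rate)^(log2(n)) where learning_rate = rate/100
Doublings = log2(32) = 5
T_n = 162 * 0.8^5
T_n = 162 * 0.3277 = 53.1 hours

53.1 hours


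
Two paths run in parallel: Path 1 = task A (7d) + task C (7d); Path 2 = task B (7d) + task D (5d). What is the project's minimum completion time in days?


Path 1 = 7 + 7 = 14 days
Path 2 = 7 + 5 = 12 days
Duration = max(14, 12) = 14 days

14 days


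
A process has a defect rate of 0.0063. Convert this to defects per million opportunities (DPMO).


DPMO = defect_rate * 1000000 = 0.0063 * 1000000

6300


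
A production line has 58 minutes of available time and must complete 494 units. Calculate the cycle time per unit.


Formula: CT = Available Time / Number of Units
CT = 58 min / 494 units
CT = 0.12 min/unit

0.12 min/unit


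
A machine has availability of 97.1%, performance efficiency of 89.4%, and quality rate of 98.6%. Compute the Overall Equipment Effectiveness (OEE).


Formula: OEE = Availability * Performance * Quality / 10000
A * P = 97.1% * 89.4% / 100 = 86.81%
OEE = 86.81% * 98.6% / 100 = 85.6%

85.6%


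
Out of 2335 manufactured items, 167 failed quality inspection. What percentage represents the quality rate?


Formula: Quality Rate = Good Pieces / Total Pieces * 100
Good pieces = 2335 - 167 = 2168
QR = 2168 / 2335 * 100 = 92.8%

92.8%


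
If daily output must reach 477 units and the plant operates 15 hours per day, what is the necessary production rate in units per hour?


Formula: Production Rate = Daily Demand / Available Hours
Rate = 477 units/day / 15 hours/day
Rate = 31.8 units/hour

31.8 units/hour


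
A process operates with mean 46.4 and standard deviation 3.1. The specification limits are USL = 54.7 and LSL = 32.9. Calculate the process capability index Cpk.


Cpu = (54.7 - 46.4) / (3 * 3.1) = 0.89
Cpl = (46.4 - 32.9) / (3 * 3.1) = 1.45
Cpk = min(0.89, 1.45) = 0.89

0.89


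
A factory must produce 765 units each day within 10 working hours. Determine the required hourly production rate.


Formula: Production Rate = Daily Demand / Available Hours
Rate = 765 units/day / 10 hours/day
Rate = 76.5 units/hour

76.5 units/hour


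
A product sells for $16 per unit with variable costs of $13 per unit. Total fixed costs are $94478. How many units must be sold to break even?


Formula: BEQ = Fixed Costs / (Price - Variable Cost)
Contribution margin = $16 - $13 = $3/unit
BEQ = ceil($94478 / $3/unit) = ceil(31492.67) = 31493 units

31493 units


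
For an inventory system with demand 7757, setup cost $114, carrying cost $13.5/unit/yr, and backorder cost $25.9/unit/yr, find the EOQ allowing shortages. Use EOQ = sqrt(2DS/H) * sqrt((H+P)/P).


Formula: EOQ* = sqrt(2DS/H) * sqrt((H+P)/P)
Base EOQ = sqrt(2*7757*114/13.5) = 361.95 units
Correction = sqrt((13.5+25.9)/25.9) = 1.23338
EOQ* = 361.95 * 1.23338 = 446.4 units

446.4 units


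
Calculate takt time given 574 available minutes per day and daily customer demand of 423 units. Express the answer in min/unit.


Formula: Takt Time = Available Production Time / Customer Demand
Takt = 574 min/day / 423 units/day
Takt = 1.36 min/unit

1.36 min/unit


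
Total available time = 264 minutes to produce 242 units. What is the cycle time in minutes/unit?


Formula: CT = Available Time / Number of Units
CT = 264 min / 242 units
CT = 1.09 min/unit

1.09 min/unit


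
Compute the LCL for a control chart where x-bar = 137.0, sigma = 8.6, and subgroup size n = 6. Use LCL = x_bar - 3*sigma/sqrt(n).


LCL = 137.0 - 3 * 8.6 / sqrt(6)

126.47


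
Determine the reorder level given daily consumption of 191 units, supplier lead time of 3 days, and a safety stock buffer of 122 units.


Formula: ROP = (Daily Demand * Lead Time) + Safety Stock
Demand during lead time = 191 * 3 = 573 units
ROP = 573 + 122 = 695 units

695 units


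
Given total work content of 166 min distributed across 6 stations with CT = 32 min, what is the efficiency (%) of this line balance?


Formula: Efficiency = Sum of Task Times / (N_stations * CT) * 100
Total station capacity = 6 stations * 32 min = 192 min
Efficiency = 166 / 192 * 100 = 86.5%

86.5%


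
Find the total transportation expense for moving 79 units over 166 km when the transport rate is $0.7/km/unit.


TC = dist * cost * units = 166 * 0.7 * 79 = $9179.80

$9179.80


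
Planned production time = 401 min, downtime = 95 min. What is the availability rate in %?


Formula: Availability = (Planned Time - Downtime) / Planned Time * 100
Uptime = 401 - 95 = 306 min
Availability = 306 / 401 * 100 = 76.3%

76.3%


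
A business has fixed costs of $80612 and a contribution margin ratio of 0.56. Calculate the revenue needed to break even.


Formula: BER = Fixed Costs / Contribution Margin Ratio
BER = $80612 / 0.56
BER = $143950.00 (to the nearest cent)

$143950.00


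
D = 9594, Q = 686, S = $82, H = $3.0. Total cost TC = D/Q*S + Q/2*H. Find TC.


TC = 9594/686 * 82 + 686/2 * 3.0

$2175.80


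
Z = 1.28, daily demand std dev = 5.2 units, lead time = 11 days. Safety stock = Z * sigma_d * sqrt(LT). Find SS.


Formula: SS = z * sigma_d * sqrt(LT)
sqrt(LT) = sqrt(11) = 3.3166
SS = 1.28 * 5.2 * 3.3166
SS = 22.1 units

22.1 units


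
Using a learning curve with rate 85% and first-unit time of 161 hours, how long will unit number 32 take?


Formula: T_n = T_1 * (learning_rate)^(log2(n)) where learning_rate = rate/100
Doublings = log2(32) = 5
T_n = 161 * 0.85^5
T_n = 161 * 0.4437 = 71.4 hours

71.4 hours


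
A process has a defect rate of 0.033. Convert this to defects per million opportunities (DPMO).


DPMO = defect_rate * 1000000 = 0.033 * 1000000

33000


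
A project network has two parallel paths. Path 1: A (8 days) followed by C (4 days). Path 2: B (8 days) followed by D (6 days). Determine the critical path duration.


Path 1 = 8 + 4 = 12 days
Path 2 = 8 + 6 = 14 days
Duration = max(12, 14) = 14 days

14 days


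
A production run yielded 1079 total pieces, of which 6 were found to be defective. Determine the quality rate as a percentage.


Formula: Quality Rate = Good Pieces / Total Pieces * 100
Good pieces = 1079 - 6 = 1073
QR = 1073 / 1079 * 100 = 99.4%

99.4%


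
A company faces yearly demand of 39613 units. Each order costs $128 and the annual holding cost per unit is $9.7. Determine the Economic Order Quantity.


Formula: EOQ = sqrt(2 * D * S / H)
Numerator: 2 * 39613 * 128 = 10140928
2DS/H = 10140928 / 9.7 = 1045456.5
EOQ = sqrt(1045456.5) = 1022.5 units

1022.5 units


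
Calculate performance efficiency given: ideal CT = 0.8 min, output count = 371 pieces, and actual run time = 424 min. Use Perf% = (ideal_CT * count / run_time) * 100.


Formula: Performance = (Ideal CT * Total Count) / Run Time * 100
Ideal output time = 0.8 * 371 = 296.8 min
Performance = 296.8 / 424 * 100 = 70.0%

70.0%


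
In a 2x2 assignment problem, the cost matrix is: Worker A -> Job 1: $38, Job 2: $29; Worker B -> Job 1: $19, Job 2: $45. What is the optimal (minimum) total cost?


Option 1: A->1 + B->2 = $38 + $45 = $83
Option 2: A->2 + B->1 = $29 + $19 = $48
Min cost = min($83, $48) = $48

$48


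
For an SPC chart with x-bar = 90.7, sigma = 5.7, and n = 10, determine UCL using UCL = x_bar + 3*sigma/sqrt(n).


UCL = 90.7 + 3 * 5.7 / sqrt(10)

96.11


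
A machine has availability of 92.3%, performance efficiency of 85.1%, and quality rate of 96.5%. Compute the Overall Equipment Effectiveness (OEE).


Formula: OEE = Availability * Performance * Quality / 10000
A * P = 92.3% * 85.1% / 100 = 78.55%
OEE = 78.55% * 96.5% / 100 = 75.8%

75.8%


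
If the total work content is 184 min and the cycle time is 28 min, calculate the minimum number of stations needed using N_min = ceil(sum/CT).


Formula: N_min = ceil(Sum of Task Times / Cycle Time)
N_min = ceil(184 min / 28 min) = ceil(6.5714)
N_min = 7 stations

7


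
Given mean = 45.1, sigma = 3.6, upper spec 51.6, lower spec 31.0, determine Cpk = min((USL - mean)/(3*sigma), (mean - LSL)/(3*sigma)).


Cpu = (51.6 - 45.1) / (3 * 3.6) = 0.6
Cpl = (45.1 - 31.0) / (3 * 3.6) = 1.31
Cpk = min(0.6, 1.31) = 0.6

0.6


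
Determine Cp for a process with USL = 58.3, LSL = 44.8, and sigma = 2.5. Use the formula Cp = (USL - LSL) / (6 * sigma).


Cp = (58.3 - 44.8) / (6 * 2.5)

0.9


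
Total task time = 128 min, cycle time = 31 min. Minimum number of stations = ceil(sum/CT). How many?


Formula: N_min = ceil(Sum of Task Times / Cycle Time)
N_min = ceil(128 min / 31 min) = ceil(4.129)
N_min = 5 stations

5


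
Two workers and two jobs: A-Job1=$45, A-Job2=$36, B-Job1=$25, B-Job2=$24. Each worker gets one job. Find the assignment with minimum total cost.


Option 1: A->1 + B->2 = $45 + $24 = $69
Option 2: A->2 + B->1 = $36 + $25 = $61
Min cost = min($69, $61) = $61

$61


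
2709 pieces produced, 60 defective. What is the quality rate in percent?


Formula: Quality Rate = Good Pieces / Total Pieces * 100
Good pieces = 2709 - 60 = 2649
QR = 2649 / 2709 * 100 = 97.8%

97.8%


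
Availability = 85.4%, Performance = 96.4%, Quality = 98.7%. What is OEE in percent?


Formula: OEE = Availability * Performance * Quality / 10000
A * P = 85.4% * 96.4% / 100 = 82.33%
OEE = 82.33% * 98.7% / 100 = 81.3%

81.3%


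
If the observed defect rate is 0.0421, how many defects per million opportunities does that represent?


DPMO = defect_rate * 1000000 = 0.0421 * 1000000

42100


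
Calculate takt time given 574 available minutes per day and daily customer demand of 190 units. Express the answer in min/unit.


Formula: Takt Time = Available Production Time / Customer Demand
Takt = 574 min/day / 190 units/day
Takt = 3.02 min/unit

3.02 min/unit


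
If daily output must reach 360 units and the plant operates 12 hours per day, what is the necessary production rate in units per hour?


Formula: Production Rate = Daily Demand / Available Hours
Rate = 360 units/day / 12 hours/day
Rate = 30.0 units/hour

30.0 units/hour


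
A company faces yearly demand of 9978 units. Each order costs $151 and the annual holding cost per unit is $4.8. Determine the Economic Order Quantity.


Formula: EOQ = sqrt(2 * D * S / H)
Numerator: 2 * 9978 * 151 = 3013356
2DS/H = 3013356 / 4.8 = 627782.5
EOQ = sqrt(627782.5) = 792.3 units

792.3 units


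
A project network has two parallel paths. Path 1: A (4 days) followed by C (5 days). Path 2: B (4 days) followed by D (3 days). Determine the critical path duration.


Path 1 = 4 + 5 = 9 days
Path 2 = 4 + 3 = 7 days
Duration = max(9, 7) = 9 days

9 days


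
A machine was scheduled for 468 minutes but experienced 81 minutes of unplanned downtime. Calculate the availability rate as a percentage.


Formula: Availability = (Planned Time - Downtime) / Planned Time * 100
Uptime = 468 - 81 = 387 min
Availability = 387 / 468 * 100 = 82.7%

82.7%


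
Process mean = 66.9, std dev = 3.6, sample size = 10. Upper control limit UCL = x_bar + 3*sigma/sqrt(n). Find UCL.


UCL = 66.9 + 3 * 3.6 / sqrt(10)

70.32


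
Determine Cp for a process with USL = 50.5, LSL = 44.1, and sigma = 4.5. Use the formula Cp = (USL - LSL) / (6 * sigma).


Cp = (50.5 - 44.1) / (6 * 4.5)

0.24


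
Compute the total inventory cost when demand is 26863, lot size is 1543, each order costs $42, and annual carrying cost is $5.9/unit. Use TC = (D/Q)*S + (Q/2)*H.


TC = 26863/1543 * 42 + 1543/2 * 5.9

$5283.05


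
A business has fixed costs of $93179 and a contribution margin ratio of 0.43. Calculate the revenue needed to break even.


Formula: BER = Fixed Costs / Contribution Margin Ratio
BER = $93179 / 0.43
BER = $216695.35 (to the nearest cent)

$216695.35


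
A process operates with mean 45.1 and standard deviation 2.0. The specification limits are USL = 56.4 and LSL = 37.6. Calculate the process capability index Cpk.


Cpu = (56.4 - 45.1) / (3 * 2.0) = 1.88
Cpl = (45.1 - 37.6) / (3 * 2.0) = 1.25
Cpk = min(1.88, 1.25) = 1.25

1.25


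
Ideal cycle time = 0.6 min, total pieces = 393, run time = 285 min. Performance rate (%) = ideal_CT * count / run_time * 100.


Formula: Performance = (Ideal CT * Total Count) / Run Time * 100
Ideal output time = 0.6 * 393 = 235.8 min
Performance = 235.8 / 285 * 100 = 82.7%

82.7%


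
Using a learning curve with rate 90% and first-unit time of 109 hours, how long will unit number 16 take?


Formula: T_n = T_1 * (learning_rate)^(log2(n)) where learning_rate = rate/100
Doublings = log2(16) = 4
T_n = 109 * 0.9^4
T_n = 109 * 0.6561 = 71.5 hours

71.5 hours


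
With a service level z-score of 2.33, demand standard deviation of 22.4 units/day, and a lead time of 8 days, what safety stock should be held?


Formula: SS = z * sigma_d * sqrt(LT)
sqrt(LT) = sqrt(8) = 2.8284
SS = 2.33 * 22.4 * 2.8284
SS = 147.6 units

147.6 units


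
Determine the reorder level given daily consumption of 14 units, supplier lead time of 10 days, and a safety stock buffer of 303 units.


Formula: ROP = (Daily Demand * Lead Time) + Safety Stock
Demand during lead time = 14 * 10 = 140 units
ROP = 140 + 303 = 443 units

443 units


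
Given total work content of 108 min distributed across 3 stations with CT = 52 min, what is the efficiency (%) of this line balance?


Formula: Efficiency = Sum of Task Times / (N_stations * CT) * 100
Total station capacity = 3 stations * 52 min = 156 min
Efficiency = 108 / 156 * 100 = 69.2%

69.2%


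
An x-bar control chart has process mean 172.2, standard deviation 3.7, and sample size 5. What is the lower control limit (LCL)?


LCL = 172.2 - 3 * 3.7 / sqrt(5)

167.24


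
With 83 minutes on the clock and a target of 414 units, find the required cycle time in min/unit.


Formula: CT = Available Time / Number of Units
CT = 83 min / 414 units
CT = 0.2 min/unit

0.2 min/unit


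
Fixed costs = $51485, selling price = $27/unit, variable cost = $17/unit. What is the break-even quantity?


Formula: BEQ = Fixed Costs / (Price - Variable Cost)
Contribution margin = $27 - $17 = $10/unit
BEQ = ceil($51485 / $10/unit) = ceil(5148.5) = 5149 units

5149 units


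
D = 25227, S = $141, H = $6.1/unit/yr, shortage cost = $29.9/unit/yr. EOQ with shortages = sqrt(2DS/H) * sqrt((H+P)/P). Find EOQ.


Formula: EOQ* = sqrt(2DS/H) * sqrt((H+P)/P)
Base EOQ = sqrt(2*25227*141/6.1) = 1079.92 units
Correction = sqrt((6.1+29.9)/29.9) = 1.09728
EOQ* = 1079.92 * 1.09728 = 1185.0 units

1185.0 units


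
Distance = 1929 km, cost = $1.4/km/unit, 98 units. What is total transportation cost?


TC = dist * cost * units = 1929 * 1.4 * 98 = $264658.80

$264658.80


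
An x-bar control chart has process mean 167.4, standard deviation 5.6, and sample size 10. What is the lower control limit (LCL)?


LCL = 167.4 - 3 * 5.6 / sqrt(10)

162.09


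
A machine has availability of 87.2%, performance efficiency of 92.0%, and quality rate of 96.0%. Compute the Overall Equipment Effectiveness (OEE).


Formula: OEE = Availability * Performance * Quality / 10000
A * P = 87.2% * 92.0% / 100 = 80.22%
OEE = 80.22% * 96.0% / 100 = 77.0%

77.0%


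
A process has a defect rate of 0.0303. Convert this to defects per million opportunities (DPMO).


DPMO = defect_rate * 1000000 = 0.0303 * 1000000

30300


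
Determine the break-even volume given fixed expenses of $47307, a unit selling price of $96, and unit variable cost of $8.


Formula: BEQ = Fixed Costs / (Price - Variable Cost)
Contribution margin = $96 - $8 = $88/unit
BEQ = ceil($47307 / $88/unit) = ceil(537.58) = 538 units

538 units


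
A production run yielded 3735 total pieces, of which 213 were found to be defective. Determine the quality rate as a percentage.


Formula: Quality Rate = Good Pieces / Total Pieces * 100
Good pieces = 3735 - 213 = 3522
QR = 3522 / 3735 * 100 = 94.3%

94.3%


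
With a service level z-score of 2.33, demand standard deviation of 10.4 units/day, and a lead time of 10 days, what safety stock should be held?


Formula: SS = z * sigma_d * sqrt(LT)
sqrt(LT) = sqrt(10) = 3.1623
SS = 2.33 * 10.4 * 3.1623
SS = 76.6 units

76.6 units


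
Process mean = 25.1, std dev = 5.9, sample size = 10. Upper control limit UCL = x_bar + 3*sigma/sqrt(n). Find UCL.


UCL = 25.1 + 3 * 5.9 / sqrt(10)

30.7


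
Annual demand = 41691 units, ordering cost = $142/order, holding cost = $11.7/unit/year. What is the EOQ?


Formula: EOQ = sqrt(2 * D * S / H)
Numerator: 2 * 41691 * 142 = 11840244
2DS/H = 11840244 / 11.7 = 1011986.7
EOQ = sqrt(1011986.7) = 1006.0 units

1006.0 units


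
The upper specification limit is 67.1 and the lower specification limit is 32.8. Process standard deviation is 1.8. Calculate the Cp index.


Cp = (67.1 - 32.8) / (6 * 1.8)

3.18


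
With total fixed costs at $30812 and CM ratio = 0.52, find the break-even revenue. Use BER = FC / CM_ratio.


Formula: BER = Fixed Costs / Contribution Margin Ratio
BER = $30812 / 0.52
BER = $59253.85 (to the nearest cent)

$59253.85


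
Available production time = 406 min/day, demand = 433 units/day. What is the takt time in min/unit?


Formula: Takt Time = Available Production Time / Customer Demand
Takt = 406 min/day / 433 units/day
Takt = 0.94 min/unit

0.94 min/unit


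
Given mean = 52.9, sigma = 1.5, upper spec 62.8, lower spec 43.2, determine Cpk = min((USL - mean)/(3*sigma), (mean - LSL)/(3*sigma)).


Cpu = (62.8 - 52.9) / (3 * 1.5) = 2.2
Cpl = (52.9 - 43.2) / (3 * 1.5) = 2.16
Cpk = min(2.2, 2.16) = 2.16

2.16


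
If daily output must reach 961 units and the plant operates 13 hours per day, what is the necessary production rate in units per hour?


Formula: Production Rate = Daily Demand / Available Hours
Rate = 961 units/day / 13 hours/day
Rate = 73.9 units/hour

73.9 units/hour
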